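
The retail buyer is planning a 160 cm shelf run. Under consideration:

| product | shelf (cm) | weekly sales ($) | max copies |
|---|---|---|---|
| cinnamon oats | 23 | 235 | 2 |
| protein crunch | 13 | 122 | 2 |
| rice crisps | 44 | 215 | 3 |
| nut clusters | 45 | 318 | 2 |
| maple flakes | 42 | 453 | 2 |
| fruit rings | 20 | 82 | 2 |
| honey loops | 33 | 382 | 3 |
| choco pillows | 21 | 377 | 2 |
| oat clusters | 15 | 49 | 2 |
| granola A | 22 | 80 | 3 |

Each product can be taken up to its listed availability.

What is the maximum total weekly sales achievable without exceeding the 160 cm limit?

The ratio heuristic lands on protein crunch + 3×honey loops + 2×choco pillows (2022) but leaves 6 cm idle.
Dropping protein crunch and 2×honey loops frees 79 cm; slotting in 2×maple flakes (84 cm) lifts the total to 2042 at 159 cm.
Every other selection either busts 160 cm or exceeds an availability limit or fails to beat 2042.

2042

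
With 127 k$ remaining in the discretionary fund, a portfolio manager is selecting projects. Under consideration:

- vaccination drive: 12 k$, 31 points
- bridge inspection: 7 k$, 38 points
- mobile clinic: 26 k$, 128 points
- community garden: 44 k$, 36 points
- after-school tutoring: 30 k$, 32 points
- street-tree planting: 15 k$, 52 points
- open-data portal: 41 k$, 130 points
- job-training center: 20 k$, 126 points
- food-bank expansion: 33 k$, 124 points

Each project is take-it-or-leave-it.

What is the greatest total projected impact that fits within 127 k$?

Greedy by ratio would take vaccination drive + bridge inspection + mobile clinic + street-tree planting + job-training center + food-bank expansion: 113 k$ used, total 499.
Replace vaccination drive and street-tree planting with open-data portal: the trade gains 47 net, giving 546 at 127 k$.
The closest alternative, mobile clinic + open-data portal + job-training center + food-bank expansion, reaches only 508.

546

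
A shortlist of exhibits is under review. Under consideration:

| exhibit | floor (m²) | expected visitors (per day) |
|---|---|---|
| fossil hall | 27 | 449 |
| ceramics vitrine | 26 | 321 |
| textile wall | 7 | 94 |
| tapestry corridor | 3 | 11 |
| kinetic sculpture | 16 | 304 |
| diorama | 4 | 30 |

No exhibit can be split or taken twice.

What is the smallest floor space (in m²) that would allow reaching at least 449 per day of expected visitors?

Need the lightest bundle worth ≥ 449.
fossil hall: 449 expected visitors at 27 m².
No combination under 27 m² hits 449.

27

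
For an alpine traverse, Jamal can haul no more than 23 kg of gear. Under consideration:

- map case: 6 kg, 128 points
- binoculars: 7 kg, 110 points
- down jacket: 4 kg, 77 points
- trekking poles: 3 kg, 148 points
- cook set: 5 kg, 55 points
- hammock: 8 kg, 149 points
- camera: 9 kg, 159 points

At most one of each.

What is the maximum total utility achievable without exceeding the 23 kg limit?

512

Ranking by ratio (utility/kg): trekking poles 49.33, map case 21.33, down jacket 19.25.
A density-first pass picks map case + down jacket + trekking poles + hammock — 502 at 21 kg.
The 8 kg tied up in hammock is better spent on camera — total rises to 512 (22 kg).
Next best is map case + down jacket + trekking poles + hammock at 502 (21 kg) — short by 10.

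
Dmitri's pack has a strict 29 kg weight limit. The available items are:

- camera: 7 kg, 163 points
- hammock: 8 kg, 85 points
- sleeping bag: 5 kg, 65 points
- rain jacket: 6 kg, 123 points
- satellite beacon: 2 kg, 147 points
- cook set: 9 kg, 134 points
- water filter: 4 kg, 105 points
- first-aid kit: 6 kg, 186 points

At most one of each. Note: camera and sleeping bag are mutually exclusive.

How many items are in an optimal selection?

5

Best achievable utility is 735.
For example camera + satellite beacon + cook set + water filter + first-aid kit achieves it, using 28 kg.
Every optimal selection uses 5 items.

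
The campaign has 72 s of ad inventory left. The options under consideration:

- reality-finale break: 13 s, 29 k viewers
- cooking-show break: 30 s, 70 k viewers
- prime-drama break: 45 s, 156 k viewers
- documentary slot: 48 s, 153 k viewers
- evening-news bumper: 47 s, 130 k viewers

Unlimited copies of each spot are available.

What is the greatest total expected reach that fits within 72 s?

The ratio ordering already packs tightly: 2×reality-finale break + prime-drama break, 71 s, 214.
Nothing else within 72 s beats 214.

214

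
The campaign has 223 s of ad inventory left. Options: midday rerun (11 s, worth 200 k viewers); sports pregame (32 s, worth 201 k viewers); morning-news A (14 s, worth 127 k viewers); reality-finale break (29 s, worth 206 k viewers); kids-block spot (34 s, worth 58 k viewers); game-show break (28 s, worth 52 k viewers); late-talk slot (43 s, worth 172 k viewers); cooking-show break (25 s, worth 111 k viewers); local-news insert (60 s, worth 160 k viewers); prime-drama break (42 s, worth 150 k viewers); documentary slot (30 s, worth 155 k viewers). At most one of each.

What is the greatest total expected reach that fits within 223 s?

1230

Density check — midday rerun 18.18, morning-news A 9.07, reality-finale break 7.10, sports pregame 6.28 are the best per s.
The ratio heuristic lands on midday rerun + sports pregame + morning-news A + reality-finale break + game-show break + late-talk slot + cooking-show break + documentary slot (1224) but leaves 11 s idle.
Dropping game-show break frees 28 s; slotting in kids-block spot (34 s) lifts the total to 1230 at 218 s.
Runner-up midday rerun + sports pregame + morning-news A + reality-finale break + game-show break + late-talk slot + cooking-show break + documentary slot tops out at 1224.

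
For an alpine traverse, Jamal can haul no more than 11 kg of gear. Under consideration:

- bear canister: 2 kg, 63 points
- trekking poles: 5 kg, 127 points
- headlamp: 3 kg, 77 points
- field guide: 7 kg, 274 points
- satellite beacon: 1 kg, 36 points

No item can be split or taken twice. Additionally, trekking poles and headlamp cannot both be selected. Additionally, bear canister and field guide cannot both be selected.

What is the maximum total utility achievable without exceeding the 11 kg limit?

Headlamp + field guide + satellite beacon uses 11 of the 11 kg and totals 387.
An exhaustive check of the 32 subsets confirms 387.

387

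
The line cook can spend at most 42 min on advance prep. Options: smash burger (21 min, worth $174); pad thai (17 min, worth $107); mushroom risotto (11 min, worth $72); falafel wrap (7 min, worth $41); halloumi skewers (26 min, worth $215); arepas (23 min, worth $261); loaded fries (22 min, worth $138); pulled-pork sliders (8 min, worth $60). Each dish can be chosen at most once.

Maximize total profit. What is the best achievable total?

393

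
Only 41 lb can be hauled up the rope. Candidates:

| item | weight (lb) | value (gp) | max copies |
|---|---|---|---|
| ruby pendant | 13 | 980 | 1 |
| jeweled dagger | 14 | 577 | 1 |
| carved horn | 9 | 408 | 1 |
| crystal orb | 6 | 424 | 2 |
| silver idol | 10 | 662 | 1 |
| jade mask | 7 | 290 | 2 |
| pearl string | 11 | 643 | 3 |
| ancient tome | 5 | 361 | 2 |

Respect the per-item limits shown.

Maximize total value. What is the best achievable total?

Ranking by ratio (value/lb): ruby pendant 75.38, ancient tome 72.20, crystal orb 70.67.
Taking the top-ratio items first gives ruby pendant + 2×crystal orb + 2×ancient tome for 2550 (35 lb).
Dropping ancient tome frees 5 lb; slotting in silver idol (10 lb) lifts the total to 2851 at 40 lb.

2851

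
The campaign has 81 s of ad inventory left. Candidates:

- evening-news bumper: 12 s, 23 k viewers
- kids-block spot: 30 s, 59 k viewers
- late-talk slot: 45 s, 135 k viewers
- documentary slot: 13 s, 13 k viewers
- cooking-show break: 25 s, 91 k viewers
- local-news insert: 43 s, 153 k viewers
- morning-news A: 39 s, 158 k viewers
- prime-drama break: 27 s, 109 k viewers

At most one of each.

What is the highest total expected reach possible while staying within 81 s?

290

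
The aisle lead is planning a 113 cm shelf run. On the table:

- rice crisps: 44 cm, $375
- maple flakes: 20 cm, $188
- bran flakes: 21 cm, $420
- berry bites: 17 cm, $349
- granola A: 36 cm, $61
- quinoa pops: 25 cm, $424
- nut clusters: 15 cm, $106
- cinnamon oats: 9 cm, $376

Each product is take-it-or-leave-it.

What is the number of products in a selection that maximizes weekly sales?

Best achievable weekly sales is 1863.
One optimal bundle: maple flakes + bran flakes + berry bites + quinoa pops + nut clusters + cinnamon oats (107 cm).
All optima have 6 products.

6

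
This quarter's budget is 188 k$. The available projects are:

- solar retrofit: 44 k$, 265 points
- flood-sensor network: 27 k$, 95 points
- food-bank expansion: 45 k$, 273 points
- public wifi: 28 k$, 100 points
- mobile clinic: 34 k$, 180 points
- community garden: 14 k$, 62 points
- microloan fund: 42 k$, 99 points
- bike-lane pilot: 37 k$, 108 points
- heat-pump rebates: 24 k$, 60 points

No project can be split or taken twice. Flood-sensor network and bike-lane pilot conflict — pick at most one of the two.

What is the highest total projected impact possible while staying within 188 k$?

Filling by ratio: solar retrofit + food-bank expansion + public wifi + mobile clinic + community garden for 880, with 23 k$ left unused.
Replace public wifi with flood-sensor network + heat-pump rebates: the trade gains 55 net, giving 935 at 188 k$.

935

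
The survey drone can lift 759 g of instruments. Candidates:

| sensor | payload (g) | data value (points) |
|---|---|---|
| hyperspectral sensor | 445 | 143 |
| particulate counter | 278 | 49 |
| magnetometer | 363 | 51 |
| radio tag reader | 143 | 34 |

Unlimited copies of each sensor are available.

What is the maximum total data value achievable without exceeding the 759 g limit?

Density check — hyperspectral sensor 0.32, radio tag reader 0.24, particulate counter 0.18, magnetometer 0.14 are the best per g.
The ratio ordering already packs tightly: hyperspectral sensor + 2×radio tag reader, 731 g, 211.
The spare 28 g is too small for any remaining sensor, and no exchange beats 211.

211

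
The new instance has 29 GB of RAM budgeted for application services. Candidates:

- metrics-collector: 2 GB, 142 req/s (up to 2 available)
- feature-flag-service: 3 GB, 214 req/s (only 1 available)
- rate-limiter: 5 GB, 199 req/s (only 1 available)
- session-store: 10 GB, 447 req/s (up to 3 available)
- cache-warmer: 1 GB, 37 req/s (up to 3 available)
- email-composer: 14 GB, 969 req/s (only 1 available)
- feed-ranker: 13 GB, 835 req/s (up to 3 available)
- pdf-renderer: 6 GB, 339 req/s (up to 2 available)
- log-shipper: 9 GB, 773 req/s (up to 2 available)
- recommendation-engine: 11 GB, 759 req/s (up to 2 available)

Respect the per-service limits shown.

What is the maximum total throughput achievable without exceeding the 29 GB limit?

Density check — log-shipper 85.89, feature-flag-service 71.33, metrics-collector 71.00, email-composer 69.21 are the best per GB.
Greedy by ratio would take 2×metrics-collector + feature-flag-service + 3×cache-warmer + 2×log-shipper: 28 GB used, total 2155.
Dropping 2×metrics-collector and feature-flag-service and 3×cache-warmer frees 10 GB; slotting in recommendation-engine (11 GB) lifts the total to 2305 at 29 GB.
Every other selection either busts 29 GB or exceeds an availability limit or fails to beat 2305.

2305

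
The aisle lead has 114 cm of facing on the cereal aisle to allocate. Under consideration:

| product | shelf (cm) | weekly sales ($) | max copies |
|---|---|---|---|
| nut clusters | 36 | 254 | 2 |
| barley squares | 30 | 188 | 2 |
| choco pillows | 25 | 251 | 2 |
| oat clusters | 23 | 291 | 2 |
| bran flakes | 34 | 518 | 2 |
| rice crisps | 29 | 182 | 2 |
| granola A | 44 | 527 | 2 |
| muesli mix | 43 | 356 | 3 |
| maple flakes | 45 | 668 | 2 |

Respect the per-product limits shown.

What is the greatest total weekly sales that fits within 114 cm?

2×bran flakes + maple flakes uses 113 of the 114 cm and totals 1704.
That's the maximum — no swap from here does better than 1704.

1704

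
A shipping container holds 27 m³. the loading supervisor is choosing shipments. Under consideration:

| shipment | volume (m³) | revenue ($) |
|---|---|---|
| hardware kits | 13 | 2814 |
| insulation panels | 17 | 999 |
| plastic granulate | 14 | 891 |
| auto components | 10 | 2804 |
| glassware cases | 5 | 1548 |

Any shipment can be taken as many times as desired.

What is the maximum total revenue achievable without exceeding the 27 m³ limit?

7740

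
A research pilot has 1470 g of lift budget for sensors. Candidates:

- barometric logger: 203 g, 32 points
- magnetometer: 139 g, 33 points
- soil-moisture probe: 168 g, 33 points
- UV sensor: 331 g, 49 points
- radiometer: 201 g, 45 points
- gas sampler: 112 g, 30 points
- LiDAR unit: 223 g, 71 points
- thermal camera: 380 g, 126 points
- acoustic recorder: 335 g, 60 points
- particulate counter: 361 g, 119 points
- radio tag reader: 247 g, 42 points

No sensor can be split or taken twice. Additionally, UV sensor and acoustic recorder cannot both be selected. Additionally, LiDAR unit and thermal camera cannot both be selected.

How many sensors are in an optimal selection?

6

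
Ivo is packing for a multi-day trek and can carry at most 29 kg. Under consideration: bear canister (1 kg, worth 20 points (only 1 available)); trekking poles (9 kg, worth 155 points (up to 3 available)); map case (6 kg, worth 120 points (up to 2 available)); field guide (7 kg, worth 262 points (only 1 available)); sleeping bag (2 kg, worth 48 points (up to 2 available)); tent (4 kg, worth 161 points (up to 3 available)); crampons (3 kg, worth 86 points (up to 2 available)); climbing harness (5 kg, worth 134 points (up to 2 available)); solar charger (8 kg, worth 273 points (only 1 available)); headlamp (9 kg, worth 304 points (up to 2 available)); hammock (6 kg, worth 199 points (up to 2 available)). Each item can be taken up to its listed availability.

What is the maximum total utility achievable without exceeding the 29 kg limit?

1069

A density-first pass picks field guide + sleeping bag + 3×tent + solar charger — 1066 at 29 kg.
The 10 kg tied up in sleeping bag and solar charger is better spent on bear canister + headlamp — total rises to 1069 (29 kg).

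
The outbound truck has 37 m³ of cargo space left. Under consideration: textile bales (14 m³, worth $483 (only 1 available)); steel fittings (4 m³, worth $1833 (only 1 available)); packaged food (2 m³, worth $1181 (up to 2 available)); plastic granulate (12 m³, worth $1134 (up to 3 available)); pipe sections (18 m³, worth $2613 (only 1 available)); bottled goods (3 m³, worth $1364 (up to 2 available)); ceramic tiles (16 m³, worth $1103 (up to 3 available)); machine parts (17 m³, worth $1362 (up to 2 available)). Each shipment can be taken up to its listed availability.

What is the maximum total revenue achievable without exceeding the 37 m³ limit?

9536

Ranking by ratio (revenue/m³): packaged food 590.50, steel fittings 458.25, bottled goods 454.67.
The ratio ordering already packs tightly: steel fittings + 2×packaged food + pipe sections + 2×bottled goods, 32 m³, 9536.
No other feasible combination exceeds 9536.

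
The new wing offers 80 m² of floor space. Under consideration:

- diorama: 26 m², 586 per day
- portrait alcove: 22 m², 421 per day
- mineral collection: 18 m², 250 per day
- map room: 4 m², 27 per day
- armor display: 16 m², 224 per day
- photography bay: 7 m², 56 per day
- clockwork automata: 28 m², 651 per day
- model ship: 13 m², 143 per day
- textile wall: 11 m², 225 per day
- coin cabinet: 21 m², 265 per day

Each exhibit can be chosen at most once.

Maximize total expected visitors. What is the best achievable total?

1685

Taking the top-ratio exhibits first gives diorama + clockwork automata + model ship + textile wall for 1605 (78 m²).
The 24 m² tied up in model ship and textile wall is better spent on portrait alcove + map room — total rises to 1685 (80 m²).
Next best is diorama + portrait alcove + clockwork automata at 1658 (76 m²) — short by 27.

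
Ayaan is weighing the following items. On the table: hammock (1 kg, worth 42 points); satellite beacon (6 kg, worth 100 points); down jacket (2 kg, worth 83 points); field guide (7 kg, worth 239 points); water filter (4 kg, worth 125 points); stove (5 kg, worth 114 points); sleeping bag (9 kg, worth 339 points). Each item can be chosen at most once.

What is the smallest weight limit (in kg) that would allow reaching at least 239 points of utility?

7

Look for the lowest-weight combination reaching 239.
Taking field guide gives 239 (≥ 239) for 7 kg.
No combination under 7 kg hits 239.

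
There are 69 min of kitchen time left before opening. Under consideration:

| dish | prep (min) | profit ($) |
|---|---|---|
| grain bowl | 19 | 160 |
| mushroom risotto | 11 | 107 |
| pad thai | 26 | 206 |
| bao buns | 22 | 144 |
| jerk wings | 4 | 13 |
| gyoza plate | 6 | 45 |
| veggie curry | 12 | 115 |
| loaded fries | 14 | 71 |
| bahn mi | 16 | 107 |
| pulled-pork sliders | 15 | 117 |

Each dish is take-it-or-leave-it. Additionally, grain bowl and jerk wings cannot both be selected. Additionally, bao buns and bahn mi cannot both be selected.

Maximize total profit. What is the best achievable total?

Best packing: grain bowl + mushroom risotto + pad thai + veggie curry — 68 min, 588 total.

588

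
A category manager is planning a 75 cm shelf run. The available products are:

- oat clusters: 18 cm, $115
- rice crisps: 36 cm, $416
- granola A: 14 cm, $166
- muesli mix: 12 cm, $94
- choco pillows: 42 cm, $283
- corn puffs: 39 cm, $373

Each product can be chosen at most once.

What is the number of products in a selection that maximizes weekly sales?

The maximum weekly sales within 75 cm is 789.
rice crisps + corn puffs hits 789 at 75 cm.
Every optimal selection uses 2 products.

2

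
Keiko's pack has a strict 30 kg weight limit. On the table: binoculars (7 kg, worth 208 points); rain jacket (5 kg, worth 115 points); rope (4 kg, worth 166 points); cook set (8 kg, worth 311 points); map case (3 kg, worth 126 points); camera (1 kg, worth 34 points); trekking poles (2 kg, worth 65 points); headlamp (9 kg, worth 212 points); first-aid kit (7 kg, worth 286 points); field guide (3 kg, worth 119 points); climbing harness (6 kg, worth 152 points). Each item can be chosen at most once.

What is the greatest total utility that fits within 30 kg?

Greedy by ratio would take rope + cook set + map case + camera + trekking poles + first-aid kit + field guide: 28 kg used, total 1107.
Dropping trekking poles and field guide frees 5 kg; slotting in binoculars (7 kg) lifts the total to 1131 at 30 kg.

1131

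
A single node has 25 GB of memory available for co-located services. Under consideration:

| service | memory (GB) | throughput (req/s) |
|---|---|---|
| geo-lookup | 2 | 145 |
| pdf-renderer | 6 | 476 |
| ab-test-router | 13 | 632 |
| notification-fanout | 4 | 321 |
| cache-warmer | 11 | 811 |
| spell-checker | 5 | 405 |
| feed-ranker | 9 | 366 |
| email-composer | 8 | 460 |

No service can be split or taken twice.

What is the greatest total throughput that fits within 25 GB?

1837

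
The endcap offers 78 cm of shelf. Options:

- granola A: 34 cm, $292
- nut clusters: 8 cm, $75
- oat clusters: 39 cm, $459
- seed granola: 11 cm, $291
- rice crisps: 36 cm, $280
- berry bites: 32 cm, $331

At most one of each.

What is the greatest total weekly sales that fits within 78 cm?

Filling by ratio: nut clusters + oat clusters + seed granola for 825, with 20 cm left unused.
The 47 cm tied up in nut clusters and oat clusters is better spent on granola A + berry bites — total rises to 914 (77 cm).

914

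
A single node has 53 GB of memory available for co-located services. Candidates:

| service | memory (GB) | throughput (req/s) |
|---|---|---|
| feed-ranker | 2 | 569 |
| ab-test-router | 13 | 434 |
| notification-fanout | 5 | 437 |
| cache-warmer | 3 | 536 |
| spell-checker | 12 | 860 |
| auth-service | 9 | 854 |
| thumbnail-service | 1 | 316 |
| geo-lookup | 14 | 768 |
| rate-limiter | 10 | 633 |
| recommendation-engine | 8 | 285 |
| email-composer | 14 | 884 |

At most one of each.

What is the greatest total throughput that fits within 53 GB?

Density check — thumbnail-service 316.00, feed-ranker 284.50, cache-warmer 178.67 are the best per GB.
A density-first pass picks feed-ranker + notification-fanout + cache-warmer + spell-checker + auth-service + thumbnail-service + rate-limiter + recommendation-engine — 4490 at 50 GB.
The 13 GB tied up in notification-fanout and recommendation-engine is better spent on email-composer — total rises to 4652 (51 GB).
Runner-up feed-ranker + cache-warmer + auth-service + thumbnail-service + geo-lookup + rate-limiter + email-composer tops out at 4560.

4652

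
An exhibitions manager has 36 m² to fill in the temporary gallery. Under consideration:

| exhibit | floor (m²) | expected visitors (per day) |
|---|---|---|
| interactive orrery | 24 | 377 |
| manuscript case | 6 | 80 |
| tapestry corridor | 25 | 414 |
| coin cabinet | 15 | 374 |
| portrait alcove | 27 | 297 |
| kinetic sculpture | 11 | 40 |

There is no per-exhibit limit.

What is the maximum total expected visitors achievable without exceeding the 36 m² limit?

828

Ranking by ratio (expected visitors/m²): coin cabinet 24.93, tapestry corridor 16.56, interactive orrery 15.71.
Best packing: manuscript case + 2×coin cabinet — 36 m², 828 total.
Every other selection either busts 36 m² or fails to beat 828.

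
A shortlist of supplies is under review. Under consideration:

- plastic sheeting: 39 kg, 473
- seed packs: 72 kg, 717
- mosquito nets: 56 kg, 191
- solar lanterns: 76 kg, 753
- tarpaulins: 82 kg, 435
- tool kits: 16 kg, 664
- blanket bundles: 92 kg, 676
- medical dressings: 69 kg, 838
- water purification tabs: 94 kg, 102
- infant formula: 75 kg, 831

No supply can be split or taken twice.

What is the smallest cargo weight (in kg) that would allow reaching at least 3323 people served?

271

Look for the lowest-cargo combination reaching 3323.
Taking plastic sheeting + seed packs + tool kits + medical dressings + infant formula gives 3523 (≥ 3323) for 271 kg.
Below 271 kg the best achievable stays under 3323.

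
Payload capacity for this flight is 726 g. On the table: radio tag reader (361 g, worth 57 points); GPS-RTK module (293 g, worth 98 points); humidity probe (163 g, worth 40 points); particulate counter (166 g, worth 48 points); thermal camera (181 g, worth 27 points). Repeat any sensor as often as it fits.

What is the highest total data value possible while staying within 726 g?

2×GPS-RTK module uses 586 of the 726 g and totals 196.

196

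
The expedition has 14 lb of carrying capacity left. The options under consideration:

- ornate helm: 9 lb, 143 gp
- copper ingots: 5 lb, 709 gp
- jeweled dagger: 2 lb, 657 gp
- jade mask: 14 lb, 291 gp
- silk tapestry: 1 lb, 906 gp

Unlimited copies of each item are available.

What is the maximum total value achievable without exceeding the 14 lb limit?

12684

Ranking by ratio (value/lb): silk tapestry 906.00, jeweled dagger 328.50, copper ingots 141.80, jade mask 20.79.
Best packing: 14×silk tapestry — 14 lb, 12684 total.
Every other selection either busts 14 lb or fails to beat 12684.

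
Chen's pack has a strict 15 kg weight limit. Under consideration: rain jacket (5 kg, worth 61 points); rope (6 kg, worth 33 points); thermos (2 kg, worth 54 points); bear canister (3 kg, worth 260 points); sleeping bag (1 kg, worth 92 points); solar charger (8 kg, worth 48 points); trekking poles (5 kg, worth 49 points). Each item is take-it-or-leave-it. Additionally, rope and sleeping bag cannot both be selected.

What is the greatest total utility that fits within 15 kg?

467

The ratio ordering already packs tightly: rain jacket + thermos + bear canister + sleeping bag, 11 kg, 467.
An exhaustive check of the 128 subsets confirms 467.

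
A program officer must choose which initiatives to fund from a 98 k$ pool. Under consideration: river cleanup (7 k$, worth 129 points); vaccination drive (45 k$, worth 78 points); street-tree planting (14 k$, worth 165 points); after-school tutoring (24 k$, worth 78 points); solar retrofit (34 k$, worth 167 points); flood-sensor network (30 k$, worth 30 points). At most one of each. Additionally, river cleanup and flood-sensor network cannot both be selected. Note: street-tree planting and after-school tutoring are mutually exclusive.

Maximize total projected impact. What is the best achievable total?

461

River cleanup + street-tree planting + solar retrofit uses 55 of the 98 k$ and totals 461.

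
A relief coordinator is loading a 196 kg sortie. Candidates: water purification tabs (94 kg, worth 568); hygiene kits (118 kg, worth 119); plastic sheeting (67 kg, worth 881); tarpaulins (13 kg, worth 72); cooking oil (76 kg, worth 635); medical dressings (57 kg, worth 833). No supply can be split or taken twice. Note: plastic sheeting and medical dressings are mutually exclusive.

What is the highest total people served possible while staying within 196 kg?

1588

Taking plastic sheeting + tarpaulins + cooking oil: 156 kg used, 1588 in people served.
An exhaustive check of the 64 subsets confirms 1588.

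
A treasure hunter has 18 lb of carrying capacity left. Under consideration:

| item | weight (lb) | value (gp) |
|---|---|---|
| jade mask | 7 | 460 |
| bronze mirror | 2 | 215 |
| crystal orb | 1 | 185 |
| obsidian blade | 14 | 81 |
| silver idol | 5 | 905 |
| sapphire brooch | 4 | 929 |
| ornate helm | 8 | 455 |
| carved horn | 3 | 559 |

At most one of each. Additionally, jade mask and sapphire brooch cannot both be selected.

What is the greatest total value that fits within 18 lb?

By value per lb: sapphire brooch 232.25, carved horn 186.33, crystal orb 185.00, silver idol 181.00 lead.
Best packing: bronze mirror + crystal orb + silver idol + sapphire brooch + carved horn — 15 lb, 2793 total.
An exhaustive check of the 256 subsets confirms 2793.

2793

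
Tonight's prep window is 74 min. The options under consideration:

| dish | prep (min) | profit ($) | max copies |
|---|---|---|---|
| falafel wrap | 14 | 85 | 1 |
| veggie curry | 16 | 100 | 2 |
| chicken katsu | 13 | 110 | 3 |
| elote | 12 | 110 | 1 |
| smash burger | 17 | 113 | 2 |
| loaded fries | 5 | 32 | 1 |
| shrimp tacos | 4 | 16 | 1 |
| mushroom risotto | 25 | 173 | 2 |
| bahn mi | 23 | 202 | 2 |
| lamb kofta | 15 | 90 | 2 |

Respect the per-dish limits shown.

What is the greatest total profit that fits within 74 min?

Ranking by ratio (profit/min): elote 9.17, bahn mi 8.78, chicken katsu 8.46, mushroom risotto 6.92.
Greedy by ratio would take chicken katsu + elote + 2×bahn mi: 71 min used, total 624.
Replace bahn mi with 2×chicken katsu: the trade gains 18 net, giving 642 at 74 min.
That's the maximum — no swap from here does better than 642.

642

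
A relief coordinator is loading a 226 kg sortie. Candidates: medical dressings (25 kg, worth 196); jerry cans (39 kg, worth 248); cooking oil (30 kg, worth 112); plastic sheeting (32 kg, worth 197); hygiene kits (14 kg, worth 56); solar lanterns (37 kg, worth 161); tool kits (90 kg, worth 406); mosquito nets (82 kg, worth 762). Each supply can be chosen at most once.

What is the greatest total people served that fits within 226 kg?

1571

Ranking by ratio (people served/kg): mosquito nets 9.29, medical dressings 7.84, jerry cans 6.36, plastic sheeting 6.16.
Filling by ratio: medical dressings + jerry cans + plastic sheeting + solar lanterns + mosquito nets for 1564, with 11 kg left unused.
Dropping solar lanterns frees 37 kg; slotting in cooking oil + hygiene kits (44 kg) lifts the total to 1571 at 222 kg.
Runner-up medical dressings + jerry cans + plastic sheeting + solar lanterns + mosquito nets tops out at 1564.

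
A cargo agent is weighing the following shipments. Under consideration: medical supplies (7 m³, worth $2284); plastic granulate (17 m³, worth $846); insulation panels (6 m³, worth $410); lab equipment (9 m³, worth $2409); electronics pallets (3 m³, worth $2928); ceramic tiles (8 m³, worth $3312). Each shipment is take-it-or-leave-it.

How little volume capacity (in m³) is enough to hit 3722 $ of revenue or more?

10

Look for the lowest-volume combination reaching 3722.
medical supplies + electronics pallets: 5212 revenue at 10 m³.
No combination under 10 m³ hits 3722.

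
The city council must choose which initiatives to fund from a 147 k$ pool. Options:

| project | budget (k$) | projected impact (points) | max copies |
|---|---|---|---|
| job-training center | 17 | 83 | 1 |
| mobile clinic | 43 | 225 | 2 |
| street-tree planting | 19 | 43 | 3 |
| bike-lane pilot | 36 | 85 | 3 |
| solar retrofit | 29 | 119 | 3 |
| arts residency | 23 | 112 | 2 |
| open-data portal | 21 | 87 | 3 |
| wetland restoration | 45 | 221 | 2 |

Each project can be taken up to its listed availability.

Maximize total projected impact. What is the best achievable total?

732

Greedy by ratio would take 2×mobile clinic + wetland restoration: 131 k$ used, total 671.
The 45 k$ tied up in wetland restoration is better spent on job-training center + arts residency + open-data portal — total rises to 732 (147 k$).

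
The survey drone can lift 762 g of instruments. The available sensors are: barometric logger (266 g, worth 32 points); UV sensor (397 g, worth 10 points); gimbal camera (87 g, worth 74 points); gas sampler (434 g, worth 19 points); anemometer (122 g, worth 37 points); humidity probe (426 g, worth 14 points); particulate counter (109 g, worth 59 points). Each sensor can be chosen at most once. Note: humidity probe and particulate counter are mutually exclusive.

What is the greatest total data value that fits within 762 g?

202

Density check — gimbal camera 0.85, particulate counter 0.54, anemometer 0.30 are the best per g.
Taking barometric logger + gimbal camera + anemometer + particulate counter: 584 g used, 202 in data value.
Next best is gimbal camera + gas sampler + anemometer + particulate counter at 189 (752 g) — short by 13.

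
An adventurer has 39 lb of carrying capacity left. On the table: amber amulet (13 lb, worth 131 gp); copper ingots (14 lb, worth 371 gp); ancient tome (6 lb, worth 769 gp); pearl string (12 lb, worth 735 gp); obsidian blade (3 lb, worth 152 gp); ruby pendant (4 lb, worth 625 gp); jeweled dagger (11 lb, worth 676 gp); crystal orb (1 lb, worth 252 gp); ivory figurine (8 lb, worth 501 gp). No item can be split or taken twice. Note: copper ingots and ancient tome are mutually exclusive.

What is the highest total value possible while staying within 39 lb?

The ratio heuristic lands on ancient tome + obsidian blade + ruby pendant + jeweled dagger + crystal orb + ivory figurine (2975) but leaves 6 lb idle.
Replace ivory figurine with pearl string: the trade gains 234 net, giving 3209 at 37 lb.
The closest alternative, ancient tome + pearl string + ruby pendant + jeweled dagger + crystal orb, reaches only 3057.

3209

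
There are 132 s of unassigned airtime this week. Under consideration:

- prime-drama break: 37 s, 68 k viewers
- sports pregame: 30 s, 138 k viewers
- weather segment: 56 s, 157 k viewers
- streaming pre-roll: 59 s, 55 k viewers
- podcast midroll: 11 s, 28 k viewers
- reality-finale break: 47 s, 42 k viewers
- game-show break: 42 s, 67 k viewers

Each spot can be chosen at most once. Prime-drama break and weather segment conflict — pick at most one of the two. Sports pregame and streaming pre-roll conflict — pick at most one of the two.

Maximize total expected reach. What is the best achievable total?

362

Density check — sports pregame 4.60, weather segment 2.80, podcast midroll 2.55, prime-drama break 1.84 are the best per s.
Taking the top-ratio spots first gives sports pregame + weather segment + podcast midroll for 323 (97 s).
Replace podcast midroll with game-show break: the trade gains 39 net, giving 362 at 128 s.
No other feasible combination exceeds 362.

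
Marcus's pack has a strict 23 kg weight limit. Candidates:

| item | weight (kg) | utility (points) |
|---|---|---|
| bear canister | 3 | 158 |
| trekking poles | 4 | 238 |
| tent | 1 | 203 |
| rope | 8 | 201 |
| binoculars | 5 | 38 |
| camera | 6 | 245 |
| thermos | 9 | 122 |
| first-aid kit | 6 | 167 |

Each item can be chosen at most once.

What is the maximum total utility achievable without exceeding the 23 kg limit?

1045

A density-first pass picks bear canister + trekking poles + tent + camera + first-aid kit — 1011 at 20 kg.
Replace first-aid kit with rope: the trade gains 34 net, giving 1045 at 22 kg.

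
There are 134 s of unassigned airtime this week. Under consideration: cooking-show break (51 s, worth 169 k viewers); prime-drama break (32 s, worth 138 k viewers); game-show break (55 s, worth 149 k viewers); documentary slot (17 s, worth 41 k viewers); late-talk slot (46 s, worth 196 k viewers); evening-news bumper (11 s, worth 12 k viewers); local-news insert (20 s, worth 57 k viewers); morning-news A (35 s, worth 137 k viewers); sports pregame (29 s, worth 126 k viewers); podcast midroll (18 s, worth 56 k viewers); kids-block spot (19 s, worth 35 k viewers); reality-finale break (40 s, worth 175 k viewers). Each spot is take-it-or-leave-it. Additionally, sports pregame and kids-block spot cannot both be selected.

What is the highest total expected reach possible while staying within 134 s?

Ranking by ratio (expected reach/s): reality-finale break 4.38, sports pregame 4.34, prime-drama break 4.31, late-talk slot 4.26.
Greedy by ratio would take prime-drama break + evening-news bumper + sports pregame + podcast midroll + reality-finale break: 130 s used, total 507.
Dropping prime-drama break and evening-news bumper frees 43 s; slotting in late-talk slot (46 s) lifts the total to 553 at 133 s.

553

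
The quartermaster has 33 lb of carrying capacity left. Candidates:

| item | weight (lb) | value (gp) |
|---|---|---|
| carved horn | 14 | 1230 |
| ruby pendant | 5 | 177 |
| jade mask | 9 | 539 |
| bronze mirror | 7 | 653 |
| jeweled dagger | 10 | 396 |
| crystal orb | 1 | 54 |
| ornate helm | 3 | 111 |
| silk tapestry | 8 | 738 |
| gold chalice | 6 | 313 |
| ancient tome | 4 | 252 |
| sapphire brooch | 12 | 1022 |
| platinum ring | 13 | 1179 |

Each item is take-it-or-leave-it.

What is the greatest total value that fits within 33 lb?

2939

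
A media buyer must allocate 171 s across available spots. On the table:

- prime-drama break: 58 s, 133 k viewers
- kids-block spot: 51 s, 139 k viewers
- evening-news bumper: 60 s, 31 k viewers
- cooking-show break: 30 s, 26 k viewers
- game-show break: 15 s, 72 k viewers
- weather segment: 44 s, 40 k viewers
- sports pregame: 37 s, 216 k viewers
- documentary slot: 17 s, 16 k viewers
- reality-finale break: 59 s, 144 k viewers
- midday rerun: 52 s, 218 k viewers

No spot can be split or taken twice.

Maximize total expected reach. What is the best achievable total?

Greedy by ratio would take kids-block spot + game-show break + sports pregame + midday rerun: 155 s used, total 645.
The 51 s tied up in kids-block spot is better spent on reality-finale break — total rises to 650 (163 s).

650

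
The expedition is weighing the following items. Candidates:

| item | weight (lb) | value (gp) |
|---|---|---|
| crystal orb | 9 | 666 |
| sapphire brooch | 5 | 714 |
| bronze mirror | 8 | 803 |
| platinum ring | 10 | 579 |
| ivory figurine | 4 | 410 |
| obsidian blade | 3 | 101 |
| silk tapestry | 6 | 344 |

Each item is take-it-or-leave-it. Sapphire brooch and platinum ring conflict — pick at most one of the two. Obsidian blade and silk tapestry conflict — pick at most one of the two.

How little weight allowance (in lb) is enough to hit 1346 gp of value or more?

13

Minimise lb subject to total value ≥ 1346.
sapphire brooch + bronze mirror reaches 1517 using 13 lb.
No combination under 13 lb hits 1346.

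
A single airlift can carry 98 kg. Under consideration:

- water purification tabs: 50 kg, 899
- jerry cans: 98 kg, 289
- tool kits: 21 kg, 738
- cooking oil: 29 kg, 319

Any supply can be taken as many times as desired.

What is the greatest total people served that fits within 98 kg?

4×tool kits uses 84 of the 98 kg and totals 2952.

2952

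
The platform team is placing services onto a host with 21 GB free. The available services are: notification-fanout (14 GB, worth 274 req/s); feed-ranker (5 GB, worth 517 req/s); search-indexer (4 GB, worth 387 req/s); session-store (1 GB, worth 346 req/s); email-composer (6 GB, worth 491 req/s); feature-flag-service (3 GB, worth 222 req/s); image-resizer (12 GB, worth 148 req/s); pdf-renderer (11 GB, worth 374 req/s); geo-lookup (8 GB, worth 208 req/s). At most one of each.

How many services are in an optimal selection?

5

Best achievable throughput is 1963.
feed-ranker + search-indexer + session-store + email-composer + feature-flag-service hits 1963 at 19 GB.
All optima have 5 services.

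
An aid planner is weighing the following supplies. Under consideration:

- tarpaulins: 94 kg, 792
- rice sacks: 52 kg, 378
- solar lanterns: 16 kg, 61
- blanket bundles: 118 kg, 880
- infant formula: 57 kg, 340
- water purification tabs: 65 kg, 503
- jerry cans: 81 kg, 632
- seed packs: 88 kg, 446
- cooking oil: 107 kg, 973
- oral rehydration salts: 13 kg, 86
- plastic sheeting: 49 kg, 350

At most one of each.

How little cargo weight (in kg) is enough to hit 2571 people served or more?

Need the lightest bundle worth ≥ 2571.
tarpaulins + water purification tabs + cooking oil + plastic sheeting reaches 2618 using 315 kg.
Any bundle with less than 315 kg falls short of 2571.

315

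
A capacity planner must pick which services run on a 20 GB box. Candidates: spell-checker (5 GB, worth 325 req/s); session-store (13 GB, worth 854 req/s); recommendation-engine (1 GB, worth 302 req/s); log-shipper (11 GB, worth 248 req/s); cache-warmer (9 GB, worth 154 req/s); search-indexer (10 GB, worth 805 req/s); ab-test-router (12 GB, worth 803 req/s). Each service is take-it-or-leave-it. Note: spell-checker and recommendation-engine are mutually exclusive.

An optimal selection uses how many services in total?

Optimal total is 1261.
recommendation-engine + cache-warmer + search-indexer hits 1261 at 20 GB.
Every optimal selection uses 3 services.

3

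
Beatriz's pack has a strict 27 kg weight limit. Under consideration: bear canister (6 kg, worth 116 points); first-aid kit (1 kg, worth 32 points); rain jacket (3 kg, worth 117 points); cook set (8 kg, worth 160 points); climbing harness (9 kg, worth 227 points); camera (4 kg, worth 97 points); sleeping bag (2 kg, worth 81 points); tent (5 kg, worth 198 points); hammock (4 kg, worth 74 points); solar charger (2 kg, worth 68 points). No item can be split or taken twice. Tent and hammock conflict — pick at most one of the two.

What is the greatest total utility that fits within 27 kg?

Best packing: first-aid kit + rain jacket + climbing harness + camera + sleeping bag + tent + solar charger — 26 kg, 820 total.

820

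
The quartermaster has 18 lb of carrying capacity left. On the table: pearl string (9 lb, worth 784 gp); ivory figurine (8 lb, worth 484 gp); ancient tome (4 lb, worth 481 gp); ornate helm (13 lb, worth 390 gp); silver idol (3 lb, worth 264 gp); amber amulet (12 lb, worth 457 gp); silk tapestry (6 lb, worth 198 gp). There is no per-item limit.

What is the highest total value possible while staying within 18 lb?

1971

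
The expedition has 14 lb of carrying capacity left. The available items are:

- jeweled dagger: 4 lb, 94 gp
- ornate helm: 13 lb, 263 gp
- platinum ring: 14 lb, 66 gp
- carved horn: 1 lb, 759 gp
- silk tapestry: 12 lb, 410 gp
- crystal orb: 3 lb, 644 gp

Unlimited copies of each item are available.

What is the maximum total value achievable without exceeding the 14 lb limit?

10626

Taking 14×carved horn: 14 lb used, 10626 in value.
That's the maximum — no swap from here does better than 10626.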